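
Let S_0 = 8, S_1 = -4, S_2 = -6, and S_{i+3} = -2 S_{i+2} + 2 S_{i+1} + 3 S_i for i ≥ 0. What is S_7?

S_3 = -2·(-6) + 2·(-4) + 3·8 = 28
S_4 = -2·28 + 2·(-6) + 3·(-4) = -80
S_5 = -2·(-80) + 2·28 + 3·(-6) = 198
S_6 = -2·198 + 2·(-80) + 3·28 = -472
S_7 = -2·(-472) + 2·198 + 3·(-80) = 1100

1100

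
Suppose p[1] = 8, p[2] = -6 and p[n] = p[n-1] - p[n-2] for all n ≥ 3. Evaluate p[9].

-14

p[3] = (-6) - 8 = -14
p[4] = (-14) - (-6) = -8
p[5] = (-8) - (-14) = 6
p[6] = 6 - (-8) = 14
p[7] = 14 - 6 = 8
p[8] = 8 - 14 = -6
p[9] = (-6) - 8 = -14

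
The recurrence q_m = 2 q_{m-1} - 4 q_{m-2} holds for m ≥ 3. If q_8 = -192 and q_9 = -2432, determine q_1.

Rearranging, q_{m-2} = (q_m - 2 q_{m-1}) / -4.
q_7 = (-2432 - 2*(-192)) / -4 = -2048/-4 = 512
q_6 = (-192 - 2*512) / -4 = -1216/-4 = 304
q_5 = (512 - 2*304) / -4 = -96/-4 = 24
q_4 = (304 - 2*24) / -4 = 256/-4 = -64
q_3 = (24 - 2*(-64)) / -4 = 152/-4 = -38
q_2 = (-64 - 2*(-38)) / -4 = 12/-4 = -3
q_1 = (-38 - 2*(-3)) / -4 = -32/-4 = 8

8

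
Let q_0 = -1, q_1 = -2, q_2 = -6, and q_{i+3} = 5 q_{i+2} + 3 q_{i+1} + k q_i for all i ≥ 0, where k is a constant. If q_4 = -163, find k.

q_3 = -36 - k
q_4 = -198 - 7k
So -198 - 7k = -163, giving k = -5.

-5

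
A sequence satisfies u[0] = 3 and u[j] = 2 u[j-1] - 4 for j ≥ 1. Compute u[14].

-16380

The fixed point is -4/(1 - 2) = 4, so u[j] - 4 = 2(u[j-1] - 4).
Hence u[j] = -1·2^j + 4.
u[14] = -1·2^{14} + 4 = -1·16384 + 4 = -16380.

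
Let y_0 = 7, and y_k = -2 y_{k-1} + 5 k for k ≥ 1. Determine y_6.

y_1 = -2*7 + 5 = -9
y_2 = -2*(-9) + 10 = 28
y_3 = -2*28 + 15 = -41
y_4 = -2*(-41) + 20 = 102
y_5 = -2*102 + 25 = -179
y_6 = -2*(-179) + 30 = 388

388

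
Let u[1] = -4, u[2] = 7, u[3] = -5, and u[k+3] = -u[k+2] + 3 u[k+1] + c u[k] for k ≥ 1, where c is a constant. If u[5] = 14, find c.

u[4] = 26 - 4c
u[5] = -41 + 11c
So -41 + 11c = 14, giving c = 5.

5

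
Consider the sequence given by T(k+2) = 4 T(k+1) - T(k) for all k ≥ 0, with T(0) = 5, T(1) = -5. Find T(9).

T(2) = 4·(-5) - 5 = -25
T(3) = 4·(-25) - (-5) = -95
T(4) = 4·(-95) - (-25) = -355
T(5) = 4·(-355) - (-95) = -1325
T(6) = 4·(-1325) - (-355) = -4945
T(7) = 4·(-4945) - (-1325) = -18455
T(8) = 4·(-18455) - (-4945) = -68875
T(9) = 4·(-68875) - (-18455) = -257045

-257045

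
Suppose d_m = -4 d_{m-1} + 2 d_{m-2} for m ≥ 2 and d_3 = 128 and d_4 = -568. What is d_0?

Rearranging, d_{m-2} = (d_m + 4 d_{m-1}) / 2.
d_2 = (-568 + 4*128) / 2 = -56/2 = -28
d_1 = (128 + 4*(-28)) / 2 = 16/2 = 8
d_0 = (-28 + 4*8) / 2 = 4/2 = 2

2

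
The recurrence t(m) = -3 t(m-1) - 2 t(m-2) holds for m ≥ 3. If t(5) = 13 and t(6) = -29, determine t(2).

Rearranging, t(m-2) = (t(m) + 3 t(m-1)) / -2.
t(4) = (-29 + 3·13) / -2 = 10/-2 = -5
t(3) = (13 + 3·(-5)) / -2 = -2/-2 = 1
t(2) = (-5 + 3·1) / -2 = -2/-2 = 1

1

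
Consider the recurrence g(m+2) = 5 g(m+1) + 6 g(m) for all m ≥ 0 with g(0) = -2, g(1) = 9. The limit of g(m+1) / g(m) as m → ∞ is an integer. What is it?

6

The characteristic equation is r^2 - 5r - 6 = 0, which factors as (r - 6)(r + 1) = 0.
So the roots are 6 and -1. Since |6| > |-1| and the coefficient of 6^m is non-zero, the ratio tends to 6.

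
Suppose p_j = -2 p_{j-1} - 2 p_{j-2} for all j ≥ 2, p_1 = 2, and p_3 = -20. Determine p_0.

Let p_0 = v.
p_2 = -4 - 2v
p_3 = 4 + 4v
So 4 + 4v = -20, giving v = -6.

-6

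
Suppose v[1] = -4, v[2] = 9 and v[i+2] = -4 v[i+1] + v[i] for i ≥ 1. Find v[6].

v[3] = -4(9) + (-4) = -40
v[4] = -4(-40) + 9 = 169
v[5] = -4(169) + (-40) = -716
v[6] = -4(-716) + 169 = 3033

3033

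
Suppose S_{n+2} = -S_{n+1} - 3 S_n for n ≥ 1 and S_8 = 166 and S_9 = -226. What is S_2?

Rearranging, S_{n-2} = (S_n + S_{n-1}) / -3.
S_7 = (-226 + 166) / -3 = -60/-3 = 20
S_6 = (166 + 20) / -3 = 186/-3 = -62
S_5 = (20 + (-62)) / -3 = -42/-3 = 14
S_4 = (-62 + 14) / -3 = -48/-3 = 16
S_3 = (14 + 16) / -3 = 30/-3 = -10
S_2 = (16 + (-10)) / -3 = 6/-3 = -2

-2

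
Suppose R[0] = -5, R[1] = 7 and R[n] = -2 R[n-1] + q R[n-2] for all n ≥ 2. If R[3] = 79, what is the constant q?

R[2] = -14 - 5q
R[3] = 28 + 17q
So 28 + 17q = 79, giving q = 3.

3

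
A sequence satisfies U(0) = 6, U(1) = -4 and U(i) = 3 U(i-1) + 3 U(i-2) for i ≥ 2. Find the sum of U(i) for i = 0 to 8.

9464

U(2) = 3*(-4) + 3*6 = 6
U(3) = 3*6 + 3*(-4) = 6
U(4) = 3*6 + 3*6 = 36
U(5) = 3*36 + 3*6 = 126
U(6) = 3*126 + 3*36 = 486
U(7) = 3*486 + 3*126 = 1836
U(8) = 3*1836 + 3*486 = 6966
Sum = 6 + (-4) + 6 + 6 + 36 + 126 + 486 + 1836 + 6966 = 9464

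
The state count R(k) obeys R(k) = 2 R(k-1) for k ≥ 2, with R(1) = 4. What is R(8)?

512

R(2) = 2*4 = 8
R(3) = 2*8 = 16
R(4) = 2*16 = 32
R(5) = 2*32 = 64
R(6) = 2*64 = 128
R(7) = 2*128 = 256
R(8) = 2*256 = 512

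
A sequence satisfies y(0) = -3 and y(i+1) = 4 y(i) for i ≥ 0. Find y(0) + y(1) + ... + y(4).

y(1) = 4(-3) = -12
y(2) = 4(-12) = -48
y(3) = 4(-48) = -192
y(4) = 4(-192) = -768
Sum = (-3) + (-12) + (-48) + (-192) + (-768) = -1023

-1023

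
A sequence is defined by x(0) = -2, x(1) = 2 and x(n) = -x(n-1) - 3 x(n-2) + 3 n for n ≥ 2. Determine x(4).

x(2) = -2 - 3*(-2) + 6 = 10
x(3) = -10 - 3*2 + 9 = -7
x(4) = -(-7) - 3*10 + 12 = -11

-11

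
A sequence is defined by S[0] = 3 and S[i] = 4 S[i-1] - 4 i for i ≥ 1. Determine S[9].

320412

S[1] = 4·3 - 4 = 8
S[2] = 4·8 - 8 = 24
S[3] = 4·24 - 12 = 84
S[4] = 4·84 - 16 = 320
S[5] = 4·320 - 20 = 1260
S[6] = 4·1260 - 24 = 5016
S[7] = 4·5016 - 28 = 20036
S[8] = 4·20036 - 32 = 80112
S[9] = 4·80112 - 36 = 320412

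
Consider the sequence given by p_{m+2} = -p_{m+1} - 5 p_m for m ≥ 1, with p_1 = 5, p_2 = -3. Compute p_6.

p_3 = -(-3) - 5(5) = -22
p_4 = -(-22) - 5(-3) = 37
p_5 = -37 - 5(-22) = 73
p_6 = -73 - 5(37) = -258

-258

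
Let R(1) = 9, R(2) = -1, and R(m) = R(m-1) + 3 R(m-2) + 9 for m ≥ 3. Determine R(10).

8825

R(3) = (-1) + 3·9 + 9 = 35
R(4) = 35 + 3·(-1) + 9 = 41
R(5) = 41 + 3·35 + 9 = 155
R(6) = 155 + 3·41 + 9 = 287
R(7) = 287 + 3·155 + 9 = 761
R(8) = 761 + 3·287 + 9 = 1631
R(9) = 1631 + 3·761 + 9 = 3923
R(10) = 3923 + 3·1631 + 9 = 8825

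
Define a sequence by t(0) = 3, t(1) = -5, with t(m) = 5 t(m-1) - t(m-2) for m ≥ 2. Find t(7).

-71165

t(2) = 5(-5) - 3 = -28
t(3) = 5(-28) - (-5) = -135
t(4) = 5(-135) - (-28) = -647
t(5) = 5(-647) - (-135) = -3100
t(6) = 5(-3100) - (-647) = -14853
t(7) = 5(-14853) - (-3100) = -71165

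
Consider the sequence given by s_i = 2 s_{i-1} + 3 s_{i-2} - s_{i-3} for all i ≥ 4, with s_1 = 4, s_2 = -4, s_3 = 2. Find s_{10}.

s_4 = 2*2 + 3*(-4) - 4 = -12
s_5 = 2*(-12) + 3*2 - (-4) = -14
s_6 = 2*(-14) + 3*(-12) - 2 = -66
s_7 = 2*(-66) + 3*(-14) - (-12) = -162
s_8 = 2*(-162) + 3*(-66) - (-14) = -508
s_9 = 2*(-508) + 3*(-162) - (-66) = -1436
s_{10} = 2*(-1436) + 3*(-508) - (-162) = -4234

-4234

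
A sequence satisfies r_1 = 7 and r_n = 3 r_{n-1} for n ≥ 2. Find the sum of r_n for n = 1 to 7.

r_2 = 3*7 = 21
r_3 = 3*21 = 63
r_4 = 3*63 = 189
r_5 = 3*189 = 567
r_6 = 3*567 = 1701
r_7 = 3*1701 = 5103
Sum = 7 + 21 + 63 + 189 + 567 + 1701 + 5103 = 7651

7651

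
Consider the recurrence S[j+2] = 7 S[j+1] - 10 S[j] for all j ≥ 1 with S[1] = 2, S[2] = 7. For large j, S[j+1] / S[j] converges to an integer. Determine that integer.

5

The characteristic equation is r^2 - 7r + 10 = 0, which factors as (r - 5)(r - 2) = 0.
So the roots are 5 and 2. Since |5| > |2| and the coefficient of 5^j is non-zero, the ratio tends to 5.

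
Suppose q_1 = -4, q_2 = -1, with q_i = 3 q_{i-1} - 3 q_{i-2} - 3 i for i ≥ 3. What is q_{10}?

q_3 = 3(-1) - 3(-4) - 9 = 0
q_4 = 3(0) - 3(-1) - 12 = -9
q_5 = 3(-9) - 3(0) - 15 = -42
q_6 = 3(-42) - 3(-9) - 18 = -117
q_7 = 3(-117) - 3(-42) - 21 = -246
q_8 = 3(-246) - 3(-117) - 24 = -411
q_9 = 3(-411) - 3(-246) - 27 = -522
q_{10} = 3(-522) - 3(-411) - 30 = -363

-363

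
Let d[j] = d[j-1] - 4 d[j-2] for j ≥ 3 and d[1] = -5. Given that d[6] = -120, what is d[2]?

Let d[2] = v.
d[3] = 20 + v
d[4] = 20 - 3v
d[5] = -60 - 7v
d[6] = -140 + 5v
So -140 + 5v = -120, giving v = 4.

4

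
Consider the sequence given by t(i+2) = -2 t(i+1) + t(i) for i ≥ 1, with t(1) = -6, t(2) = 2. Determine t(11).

t(3) = -2·2 + (-6) = -10
t(4) = -2·(-10) + 2 = 22
t(5) = -2·22 + (-10) = -54
t(6) = -2·(-54) + 22 = 130
t(7) = -2·130 + (-54) = -314
t(8) = -2·(-314) + 130 = 758
t(9) = -2·758 + (-314) = -1830
t(10) = -2·(-1830) + 758 = 4418
t(11) = -2·4418 + (-1830) = -10666

-10666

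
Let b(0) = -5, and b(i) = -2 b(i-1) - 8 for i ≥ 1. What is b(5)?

72

b(1) = -2(-5) - 8 = 2
b(2) = -2(2) - 8 = -12
b(3) = -2(-12) - 8 = 16
b(4) = -2(16) - 8 = -40
b(5) = -2(-40) - 8 = 72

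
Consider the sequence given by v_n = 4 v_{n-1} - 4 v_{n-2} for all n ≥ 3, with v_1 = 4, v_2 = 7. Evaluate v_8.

v_3 = 4(7) - 4(4) = 12
v_4 = 4(12) - 4(7) = 20
v_5 = 4(20) - 4(12) = 32
v_6 = 4(32) - 4(20) = 48
v_7 = 4(48) - 4(32) = 64
v_8 = 4(64) - 4(48) = 64

64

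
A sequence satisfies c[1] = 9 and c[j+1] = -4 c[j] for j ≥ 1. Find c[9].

c[2] = -4·9 = -36
c[3] = -4·(-36) = 144
c[4] = -4·144 = -576
c[5] = -4·(-576) = 2304
c[6] = -4·2304 = -9216
c[7] = -4·(-9216) = 36864
c[8] = -4·36864 = -147456
c[9] = -4·(-147456) = 589824

589824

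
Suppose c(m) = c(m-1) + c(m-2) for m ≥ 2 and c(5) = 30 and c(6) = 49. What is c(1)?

Rearranging, c(m-2) = c(m) - c(m-1).
c(4) = 49 - 30 = 19
c(3) = 30 - 19 = 11
c(2) = 19 - 11 = 8
c(1) = 11 - 8 = 3

3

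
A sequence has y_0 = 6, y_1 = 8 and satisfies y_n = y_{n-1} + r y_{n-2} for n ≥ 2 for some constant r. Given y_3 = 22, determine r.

1

y_2 = 8 + 6r
y_3 = 8 + 14r
So 8 + 14r = 22, giving r = 1.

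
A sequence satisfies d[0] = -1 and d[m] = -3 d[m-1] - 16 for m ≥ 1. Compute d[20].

10460353199

The fixed point is -16/(1 + 3) = -4, so d[m] + 4 = -3(d[m-1] + 4).
Hence d[m] = 3·(-3)^m - 4.
d[20] = 3·(-3)^{20} - 4 = 3·3486784401 - 4 = 10460353199.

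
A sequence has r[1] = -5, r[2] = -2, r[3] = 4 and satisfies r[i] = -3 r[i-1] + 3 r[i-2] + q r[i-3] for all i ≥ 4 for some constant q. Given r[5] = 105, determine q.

3

r[4] = -18 - 5q
r[5] = 66 + 13q
So 66 + 13q = 105, giving q = 3.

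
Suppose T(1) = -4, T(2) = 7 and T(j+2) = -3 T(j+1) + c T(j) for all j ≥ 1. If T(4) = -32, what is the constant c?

T(3) = -21 - 4c
T(4) = 63 + 19c
So 63 + 19c = -32, giving c = -5.

-5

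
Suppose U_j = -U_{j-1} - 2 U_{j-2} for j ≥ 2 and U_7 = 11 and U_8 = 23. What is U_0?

Rearranging, U_{j-2} = (U_j + U_{j-1}) / -2.
U_6 = (23 + 11) / -2 = 34/-2 = -17
U_5 = (11 + (-17)) / -2 = -6/-2 = 3
U_4 = (-17 + 3) / -2 = -14/-2 = 7
U_3 = (3 + 7) / -2 = 10/-2 = -5
U_2 = (7 + (-5)) / -2 = 2/-2 = -1
U_1 = (-5 + (-1)) / -2 = -6/-2 = 3
U_0 = (-1 + 3) / -2 = 2/-2 = -1

-1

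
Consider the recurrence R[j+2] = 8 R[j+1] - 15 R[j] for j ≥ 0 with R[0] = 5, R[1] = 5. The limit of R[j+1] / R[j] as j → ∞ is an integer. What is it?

5

The characteristic equation is r^2 - 8r + 15 = 0, which factors as (r - 5)(r - 3) = 0.
So the roots are 5 and 3. Since |5| > |3| and the coefficient of 5^j is non-zero, the ratio tends to 5.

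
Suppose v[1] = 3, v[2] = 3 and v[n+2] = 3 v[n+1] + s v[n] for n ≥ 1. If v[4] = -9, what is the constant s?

-3

v[3] = 9 + 3s
v[4] = 27 + 12s
So 27 + 12s = -9, giving s = -3.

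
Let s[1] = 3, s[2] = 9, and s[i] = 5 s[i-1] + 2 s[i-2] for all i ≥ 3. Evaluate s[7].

42339

s[3] = 5·9 + 2·3 = 51
s[4] = 5·51 + 2·9 = 273
s[5] = 5·273 + 2·51 = 1467
s[6] = 5·1467 + 2·273 = 7881
s[7] = 5·7881 + 2·1467 = 42339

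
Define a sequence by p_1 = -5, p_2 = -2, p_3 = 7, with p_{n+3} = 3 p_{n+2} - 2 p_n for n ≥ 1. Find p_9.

p_4 = 3·7 - 2·(-5) = 31
p_5 = 3·31 - 2·(-2) = 97
p_6 = 3·97 - 2·7 = 277
p_7 = 3·277 - 2·31 = 769
p_8 = 3·769 - 2·97 = 2113
p_9 = 3·2113 - 2·277 = 5785

5785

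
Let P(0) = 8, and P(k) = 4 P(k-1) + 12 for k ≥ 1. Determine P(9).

P(1) = 4*8 + 12 = 44
P(2) = 4*44 + 12 = 188
P(3) = 4*188 + 12 = 764
P(4) = 4*764 + 12 = 3068
P(5) = 4*3068 + 12 = 12284
P(6) = 4*12284 + 12 = 49148
P(7) = 4*49148 + 12 = 196604
P(8) = 4*196604 + 12 = 786428
P(9) = 4*786428 + 12 = 3145724

3145724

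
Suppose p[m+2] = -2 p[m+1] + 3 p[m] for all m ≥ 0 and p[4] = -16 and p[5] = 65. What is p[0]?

Rearranging, p[m-2] = (p[m] + 2 p[m-1]) / 3.
p[3] = (65 + 2(-16)) / 3 = 33/3 = 11
p[2] = (-16 + 2(11)) / 3 = 6/3 = 2
p[1] = (11 + 2(2)) / 3 = 15/3 = 5
p[0] = (2 + 2(5)) / 3 = 12/3 = 4

4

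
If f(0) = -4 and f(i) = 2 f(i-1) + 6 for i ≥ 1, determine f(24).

33554426

The fixed point is 6/(1 - 2) = -6, so f(i) + 6 = 2(f(i-1) + 6).
Hence f(i) = 2·2^i - 6.
f(24) = 2·2^{24} - 6 = 2·16777216 - 6 = 33554426.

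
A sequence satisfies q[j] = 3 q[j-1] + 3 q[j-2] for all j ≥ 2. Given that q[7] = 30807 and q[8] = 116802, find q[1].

7

Rearranging, q[j-2] = (q[j] - 3 q[j-1]) / 3.
q[6] = (116802 - 3*30807) / 3 = 24381/3 = 8127
q[5] = (30807 - 3*8127) / 3 = 6426/3 = 2142
q[4] = (8127 - 3*2142) / 3 = 1701/3 = 567
q[3] = (2142 - 3*567) / 3 = 441/3 = 147
q[2] = (567 - 3*147) / 3 = 126/3 = 42
q[1] = (147 - 3*42) / 3 = 21/3 = 7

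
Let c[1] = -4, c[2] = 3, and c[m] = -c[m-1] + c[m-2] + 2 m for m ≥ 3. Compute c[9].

c[3] = -3 + (-4) + 6 = -1
c[4] = -(-1) + 3 + 8 = 12
c[5] = -12 + (-1) + 10 = -3
c[6] = -(-3) + 12 + 12 = 27
c[7] = -27 + (-3) + 14 = -16
c[8] = -(-16) + 27 + 16 = 59
c[9] = -59 + (-16) + 18 = -57

-57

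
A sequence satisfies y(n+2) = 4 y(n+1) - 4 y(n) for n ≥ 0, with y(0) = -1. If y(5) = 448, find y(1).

4

Let y(1) = v.
y(2) = 4 + 4v
y(3) = 16 + 12v
y(4) = 48 + 32v
y(5) = 128 + 80v
So 128 + 80v = 448, giving v = 4.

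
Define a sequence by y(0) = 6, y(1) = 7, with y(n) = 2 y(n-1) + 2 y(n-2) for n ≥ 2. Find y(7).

y(2) = 2(7) + 2(6) = 26
y(3) = 2(26) + 2(7) = 66
y(4) = 2(66) + 2(26) = 184
y(5) = 2(184) + 2(66) = 500
y(6) = 2(500) + 2(184) = 1368
y(7) = 2(1368) + 2(500) = 3736

3736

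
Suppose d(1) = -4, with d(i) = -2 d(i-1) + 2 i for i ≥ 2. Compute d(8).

660

d(2) = -2*(-4) + 4 = 12
d(3) = -2*12 + 6 = -18
d(4) = -2*(-18) + 8 = 44
d(5) = -2*44 + 10 = -78
d(6) = -2*(-78) + 12 = 168
d(7) = -2*168 + 14 = -322
d(8) = -2*(-322) + 16 = 660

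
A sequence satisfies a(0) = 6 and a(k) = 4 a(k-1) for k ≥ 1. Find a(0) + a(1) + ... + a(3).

510

a(1) = 4(6) = 24
a(2) = 4(24) = 96
a(3) = 4(96) = 384
Sum = 6 + 24 + 96 + 384 = 510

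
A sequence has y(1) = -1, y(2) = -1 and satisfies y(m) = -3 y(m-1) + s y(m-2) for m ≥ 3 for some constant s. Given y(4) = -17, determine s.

-4

y(3) = 3 - s
y(4) = -9 + 2s
So -9 + 2s = -17, giving s = -4.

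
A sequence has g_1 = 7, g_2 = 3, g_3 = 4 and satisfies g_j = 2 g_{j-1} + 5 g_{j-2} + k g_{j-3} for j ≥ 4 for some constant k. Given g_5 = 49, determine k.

g_4 = 23 + 7k
g_5 = 66 + 17k
So 66 + 17k = 49, giving k = -1.

-1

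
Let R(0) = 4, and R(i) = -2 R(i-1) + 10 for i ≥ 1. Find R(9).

-338

R(1) = -2(4) + 10 = 2
R(2) = -2(2) + 10 = 6
R(3) = -2(6) + 10 = -2
R(4) = -2(-2) + 10 = 14
R(5) = -2(14) + 10 = -18
R(6) = -2(-18) + 10 = 46
R(7) = -2(46) + 10 = -82
R(8) = -2(-82) + 10 = 174
R(9) = -2(174) + 10 = -338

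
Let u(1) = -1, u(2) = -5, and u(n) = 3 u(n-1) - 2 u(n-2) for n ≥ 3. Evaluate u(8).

-509

u(3) = 3(-5) - 2(-1) = -13
u(4) = 3(-13) - 2(-5) = -29
u(5) = 3(-29) - 2(-13) = -61
u(6) = 3(-61) - 2(-29) = -125
u(7) = 3(-125) - 2(-61) = -253
u(8) = 3(-253) - 2(-125) = -509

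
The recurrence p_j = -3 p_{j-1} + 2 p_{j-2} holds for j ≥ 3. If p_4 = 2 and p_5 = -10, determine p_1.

Rearranging, p_{j-2} = (p_j + 3 p_{j-1}) / 2.
p_3 = (-10 + 3*2) / 2 = -4/2 = -2
p_2 = (2 + 3*(-2)) / 2 = -4/2 = -2
p_1 = (-2 + 3*(-2)) / 2 = -8/2 = -4

-4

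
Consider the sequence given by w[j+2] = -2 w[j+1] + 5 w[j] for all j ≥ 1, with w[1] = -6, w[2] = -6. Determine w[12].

w[3] = -2(-6) + 5(-6) = -18
w[4] = -2(-18) + 5(-6) = 6
w[5] = -2(6) + 5(-18) = -102
w[6] = -2(-102) + 5(6) = 234
w[7] = -2(234) + 5(-102) = -978
w[8] = -2(-978) + 5(234) = 3126
w[9] = -2(3126) + 5(-978) = -11142
w[10] = -2(-11142) + 5(3126) = 37914
w[11] = -2(37914) + 5(-11142) = -131538
w[12] = -2(-131538) + 5(37914) = 452646

452646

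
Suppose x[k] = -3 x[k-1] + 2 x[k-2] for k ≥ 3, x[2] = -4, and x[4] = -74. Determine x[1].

5

Let x[1] = z.
x[3] = 12 + 2z
x[4] = -44 - 6z
So -44 - 6z = -74, giving z = 5.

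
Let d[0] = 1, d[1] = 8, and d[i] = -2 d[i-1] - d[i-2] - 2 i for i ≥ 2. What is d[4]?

d[2] = -2*8 - 1 - 4 = -21
d[3] = -2*(-21) - 8 - 6 = 28
d[4] = -2*28 - (-21) - 8 = -43

-43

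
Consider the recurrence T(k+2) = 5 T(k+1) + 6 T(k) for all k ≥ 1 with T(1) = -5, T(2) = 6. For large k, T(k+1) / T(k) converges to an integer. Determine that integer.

The characteristic equation is r^2 - 5r - 6 = 0, which factors as (r - 6)(r + 1) = 0.
So the roots are 6 and -1. Since |6| > |-1| and the coefficient of 6^k is non-zero, the ratio tends to 6.

6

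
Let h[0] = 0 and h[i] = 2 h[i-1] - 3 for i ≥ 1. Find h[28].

-805306365

The fixed point is -3/(1 - 2) = 3, so h[i] - 3 = 2(h[i-1] - 3).
Hence h[i] = -3·2^i + 3.
h[28] = -3·2^{28} + 3 = -3·268435456 + 3 = -805306365.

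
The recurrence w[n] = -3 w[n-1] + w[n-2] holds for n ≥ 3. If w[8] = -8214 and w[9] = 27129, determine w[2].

Rearranging, w[n-2] = w[n] + 3 w[n-1].
w[7] = 27129 + 3(-8214) = 2487
w[6] = -8214 + 3(2487) = -753
w[5] = 2487 + 3(-753) = 228
w[4] = -753 + 3(228) = -69
w[3] = 228 + 3(-69) = 21
w[2] = -69 + 3(21) = -6

-6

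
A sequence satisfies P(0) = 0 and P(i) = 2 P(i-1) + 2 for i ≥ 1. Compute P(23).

16777214

The fixed point is 2/(1 - 2) = -2, so P(i) + 2 = 2(P(i-1) + 2).
Hence P(i) = 2·2^i - 2.
P(23) = 2·2^{23} - 2 = 2·8388608 - 2 = 16777214.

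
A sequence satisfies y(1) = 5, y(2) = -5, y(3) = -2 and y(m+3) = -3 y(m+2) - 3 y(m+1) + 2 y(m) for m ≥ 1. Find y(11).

8447

y(4) = -3·(-2) - 3·(-5) + 2·5 = 31
y(5) = -3·31 - 3·(-2) + 2·(-5) = -97
y(6) = -3·(-97) - 3·31 + 2·(-2) = 194
y(7) = -3·194 - 3·(-97) + 2·31 = -229
y(8) = -3·(-229) - 3·194 + 2·(-97) = -89
y(9) = -3·(-89) - 3·(-229) + 2·194 = 1342
y(10) = -3·1342 - 3·(-89) + 2·(-229) = -4217
y(11) = -3·(-4217) - 3·1342 + 2·(-89) = 8447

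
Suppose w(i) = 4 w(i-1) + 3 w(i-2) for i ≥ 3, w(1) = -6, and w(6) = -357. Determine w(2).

3

Let w(2) = y.
w(3) = -18 + 4y
w(4) = -72 + 19y
w(5) = -342 + 88y
w(6) = -1584 + 409y
So -1584 + 409y = -357, giving y = 3.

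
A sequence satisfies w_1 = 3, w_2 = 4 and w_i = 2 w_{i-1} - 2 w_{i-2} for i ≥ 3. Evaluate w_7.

w_3 = 2*4 - 2*3 = 2
w_4 = 2*2 - 2*4 = -4
w_5 = 2*(-4) - 2*2 = -12
w_6 = 2*(-12) - 2*(-4) = -16
w_7 = 2*(-16) - 2*(-12) = -8

-8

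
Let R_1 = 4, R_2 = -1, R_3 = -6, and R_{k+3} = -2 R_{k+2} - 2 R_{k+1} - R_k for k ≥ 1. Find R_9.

-6

R_4 = -2(-6) - 2(-1) - 4 = 10
R_5 = -2(10) - 2(-6) - (-1) = -7
R_6 = -2(-7) - 2(10) - (-6) = 0
R_7 = -2(0) - 2(-7) - 10 = 4
R_8 = -2(4) - 2(0) - (-7) = -1
R_9 = -2(-1) - 2(4) - 0 = -6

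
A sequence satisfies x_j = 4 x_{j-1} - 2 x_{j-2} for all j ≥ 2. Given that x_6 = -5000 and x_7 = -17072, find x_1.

-6

Rearranging, x_{j-2} = (x_j - 4 x_{j-1}) / -2.
x_5 = (-17072 - 4·(-5000)) / -2 = 2928/-2 = -1464
x_4 = (-5000 - 4·(-1464)) / -2 = 856/-2 = -428
x_3 = (-1464 - 4·(-428)) / -2 = 248/-2 = -124
x_2 = (-428 - 4·(-124)) / -2 = 68/-2 = -34
x_1 = (-124 - 4·(-34)) / -2 = 12/-2 = -6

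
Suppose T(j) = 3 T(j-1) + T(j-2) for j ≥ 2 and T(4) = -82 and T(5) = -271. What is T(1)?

-4

Rearranging, T(j-2) = T(j) - 3 T(j-1).
T(3) = -271 - 3*(-82) = -25
T(2) = -82 - 3*(-25) = -7
T(1) = -25 - 3*(-7) = -4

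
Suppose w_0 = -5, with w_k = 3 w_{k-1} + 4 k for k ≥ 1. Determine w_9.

w_1 = 3·(-5) + 4 = -11
w_2 = 3·(-11) + 8 = -25
w_3 = 3·(-25) + 12 = -63
w_4 = 3·(-63) + 16 = -173
w_5 = 3·(-173) + 20 = -499
w_6 = 3·(-499) + 24 = -1473
w_7 = 3·(-1473) + 28 = -4391
w_8 = 3·(-4391) + 32 = -13141
w_9 = 3·(-13141) + 36 = -39387

-39387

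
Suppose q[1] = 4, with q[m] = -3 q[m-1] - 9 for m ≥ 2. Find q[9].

41004

q[2] = -3·4 - 9 = -21
q[3] = -3·(-21) - 9 = 54
q[4] = -3·54 - 9 = -171
q[5] = -3·(-171) - 9 = 504
q[6] = -3·504 - 9 = -1521
q[7] = -3·(-1521) - 9 = 4554
q[8] = -3·4554 - 9 = -13671
q[9] = -3·(-13671) - 9 = 41004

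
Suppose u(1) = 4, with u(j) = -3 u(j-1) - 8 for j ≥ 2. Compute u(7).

4372

u(2) = -3*4 - 8 = -20
u(3) = -3*(-20) - 8 = 52
u(4) = -3*52 - 8 = -164
u(5) = -3*(-164) - 8 = 484
u(6) = -3*484 - 8 = -1460
u(7) = -3*(-1460) - 8 = 4372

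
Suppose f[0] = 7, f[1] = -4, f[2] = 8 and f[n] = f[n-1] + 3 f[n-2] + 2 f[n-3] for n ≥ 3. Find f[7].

438

f[3] = 8 + 3*(-4) + 2*7 = 10
f[4] = 10 + 3*8 + 2*(-4) = 26
f[5] = 26 + 3*10 + 2*8 = 72
f[6] = 72 + 3*26 + 2*10 = 170
f[7] = 170 + 3*72 + 2*26 = 438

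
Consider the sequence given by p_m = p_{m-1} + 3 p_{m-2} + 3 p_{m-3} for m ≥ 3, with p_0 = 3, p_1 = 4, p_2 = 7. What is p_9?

7552

p_3 = 7 + 3·4 + 3·3 = 28
p_4 = 28 + 3·7 + 3·4 = 61
p_5 = 61 + 3·28 + 3·7 = 166
p_6 = 166 + 3·61 + 3·28 = 433
p_7 = 433 + 3·166 + 3·61 = 1114
p_8 = 1114 + 3·433 + 3·166 = 2911
p_9 = 2911 + 3·1114 + 3·433 = 7552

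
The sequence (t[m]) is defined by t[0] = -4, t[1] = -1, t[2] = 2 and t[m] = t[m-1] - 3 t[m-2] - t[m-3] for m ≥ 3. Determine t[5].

-25

t[3] = 2 - 3(-1) - (-4) = 9
t[4] = 9 - 3(2) - (-1) = 4
t[5] = 4 - 3(9) - 2 = -25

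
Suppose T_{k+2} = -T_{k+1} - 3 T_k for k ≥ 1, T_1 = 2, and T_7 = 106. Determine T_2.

Let T_2 = y.
T_3 = -6 - y
T_4 = 6 - 2y
T_5 = 12 + 5y
T_6 = -30 + y
T_7 = -6 - 16y
So -6 - 16y = 106, giving y = -7.

-7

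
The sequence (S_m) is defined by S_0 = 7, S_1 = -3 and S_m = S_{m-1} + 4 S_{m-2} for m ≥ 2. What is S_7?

S_2 = (-3) + 4*7 = 25
S_3 = 25 + 4*(-3) = 13
S_4 = 13 + 4*25 = 113
S_5 = 113 + 4*13 = 165
S_6 = 165 + 4*113 = 617
S_7 = 617 + 4*165 = 1277

1277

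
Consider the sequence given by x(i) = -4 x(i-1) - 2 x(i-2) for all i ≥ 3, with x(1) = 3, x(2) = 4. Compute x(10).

128320

x(3) = -4(4) - 2(3) = -22
x(4) = -4(-22) - 2(4) = 80
x(5) = -4(80) - 2(-22) = -276
x(6) = -4(-276) - 2(80) = 944
x(7) = -4(944) - 2(-276) = -3224
x(8) = -4(-3224) - 2(944) = 11008
x(9) = -4(11008) - 2(-3224) = -37584
x(10) = -4(-37584) - 2(11008) = 128320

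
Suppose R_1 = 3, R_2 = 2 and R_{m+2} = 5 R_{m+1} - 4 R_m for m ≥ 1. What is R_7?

R_3 = 5*2 - 4*3 = -2
R_4 = 5*(-2) - 4*2 = -18
R_5 = 5*(-18) - 4*(-2) = -82
R_6 = 5*(-82) - 4*(-18) = -338
R_7 = 5*(-338) - 4*(-82) = -1362

-1362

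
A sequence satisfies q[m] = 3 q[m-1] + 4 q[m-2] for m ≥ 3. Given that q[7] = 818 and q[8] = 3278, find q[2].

2

Rearranging, q[m-2] = (q[m] - 3 q[m-1]) / 4.
q[6] = (3278 - 3·818) / 4 = 824/4 = 206
q[5] = (818 - 3·206) / 4 = 200/4 = 50
q[4] = (206 - 3·50) / 4 = 56/4 = 14
q[3] = (50 - 3·14) / 4 = 8/4 = 2
q[2] = (14 - 3·2) / 4 = 8/4 = 2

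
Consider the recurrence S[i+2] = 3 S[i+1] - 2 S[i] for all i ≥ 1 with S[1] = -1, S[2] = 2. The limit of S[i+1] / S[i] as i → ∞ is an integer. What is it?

The characteristic equation is r^2 - 3r + 2 = 0, which factors as (r - 2)(r - 1) = 0.
So the roots are 2 and 1. Since |2| > |1| and the coefficient of 2^i is non-zero, the ratio tends to 2.

2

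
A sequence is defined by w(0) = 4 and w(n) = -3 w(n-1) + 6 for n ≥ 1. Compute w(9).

-49206

w(1) = -3·4 + 6 = -6
w(2) = -3·(-6) + 6 = 24
w(3) = -3·24 + 6 = -66
w(4) = -3·(-66) + 6 = 204
w(5) = -3·204 + 6 = -606
w(6) = -3·(-606) + 6 = 1824
w(7) = -3·1824 + 6 = -5466
w(8) = -3·(-5466) + 6 = 16404
w(9) = -3·16404 + 6 = -49206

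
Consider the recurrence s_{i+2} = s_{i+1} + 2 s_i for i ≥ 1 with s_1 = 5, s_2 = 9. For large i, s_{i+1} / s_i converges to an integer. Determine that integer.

The characteristic equation is r^2 - r - 2 = 0, which factors as (r - 2)(r + 1) = 0.
So the roots are 2 and -1. Since |2| > |-1| and the coefficient of 2^i is non-zero, the ratio tends to 2.

2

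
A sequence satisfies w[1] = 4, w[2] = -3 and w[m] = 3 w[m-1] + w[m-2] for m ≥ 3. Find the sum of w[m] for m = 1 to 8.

-3047

w[3] = 3(-3) + 4 = -5
w[4] = 3(-5) + (-3) = -18
w[5] = 3(-18) + (-5) = -59
w[6] = 3(-59) + (-18) = -195
w[7] = 3(-195) + (-59) = -644
w[8] = 3(-644) + (-195) = -2127
Sum = 4 + (-3) + (-5) + (-18) + (-59) + (-195) + (-644) + (-2127) = -3047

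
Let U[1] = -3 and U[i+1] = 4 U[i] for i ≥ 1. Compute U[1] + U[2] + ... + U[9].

U[2] = 4*(-3) = -12
U[3] = 4*(-12) = -48
U[4] = 4*(-48) = -192
U[5] = 4*(-192) = -768
U[6] = 4*(-768) = -3072
U[7] = 4*(-3072) = -12288
U[8] = 4*(-12288) = -49152
U[9] = 4*(-49152) = -196608
Sum = (-3) + (-12) + (-48) + (-192) + (-768) + (-3072) + (-12288) + (-49152) + (-196608) = -262143

-262143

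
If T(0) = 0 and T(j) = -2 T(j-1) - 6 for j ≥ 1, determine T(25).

The fixed point is -6/(1 + 2) = -2, so T(j) + 2 = -2(T(j-1) + 2).
Hence T(j) = 2·(-2)^j - 2.
T(25) = 2·(-2)^{25} - 2 = 2·-33554432 - 2 = -67108866.

-67108866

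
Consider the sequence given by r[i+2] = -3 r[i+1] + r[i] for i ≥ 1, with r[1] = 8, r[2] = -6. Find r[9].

r[3] = -3*(-6) + 8 = 26
r[4] = -3*26 + (-6) = -84
r[5] = -3*(-84) + 26 = 278
r[6] = -3*278 + (-84) = -918
r[7] = -3*(-918) + 278 = 3032
r[8] = -3*3032 + (-918) = -10014
r[9] = -3*(-10014) + 3032 = 33074

33074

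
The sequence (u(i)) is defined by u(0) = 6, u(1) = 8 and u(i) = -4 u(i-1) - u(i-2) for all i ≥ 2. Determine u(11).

5425648

u(2) = -4(8) - 6 = -38
u(3) = -4(-38) - 8 = 144
u(4) = -4(144) - (-38) = -538
u(5) = -4(-538) - 144 = 2008
u(6) = -4(2008) - (-538) = -7494
u(7) = -4(-7494) - 2008 = 27968
u(8) = -4(27968) - (-7494) = -104378
u(9) = -4(-104378) - 27968 = 389544
u(10) = -4(389544) - (-104378) = -1453798
u(11) = -4(-1453798) - 389544 = 5425648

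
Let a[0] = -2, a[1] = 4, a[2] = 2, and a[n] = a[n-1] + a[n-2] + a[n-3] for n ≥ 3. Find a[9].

188

a[3] = 2 + 4 + (-2) = 4
a[4] = 4 + 2 + 4 = 10
a[5] = 10 + 4 + 2 = 16
a[6] = 16 + 10 + 4 = 30
a[7] = 30 + 16 + 10 = 56
a[8] = 56 + 30 + 16 = 102
a[9] = 102 + 56 + 30 = 188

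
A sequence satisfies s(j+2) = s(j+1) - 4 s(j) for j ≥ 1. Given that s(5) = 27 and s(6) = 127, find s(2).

Rearranging, s(j-2) = (s(j) - s(j-1)) / -4.
s(4) = (127 - 27) / -4 = 100/-4 = -25
s(3) = (27 - (-25)) / -4 = 52/-4 = -13
s(2) = (-25 - (-13)) / -4 = -12/-4 = 3

3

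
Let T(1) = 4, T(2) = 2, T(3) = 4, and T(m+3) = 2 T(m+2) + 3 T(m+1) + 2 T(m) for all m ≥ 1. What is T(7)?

T(4) = 2(4) + 3(2) + 2(4) = 22
T(5) = 2(22) + 3(4) + 2(2) = 60
T(6) = 2(60) + 3(22) + 2(4) = 194
T(7) = 2(194) + 3(60) + 2(22) = 612

612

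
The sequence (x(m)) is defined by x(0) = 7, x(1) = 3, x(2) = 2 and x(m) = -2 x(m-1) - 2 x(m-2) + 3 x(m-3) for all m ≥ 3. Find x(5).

18

x(3) = -2·2 - 2·3 + 3·7 = 11
x(4) = -2·11 - 2·2 + 3·3 = -17
x(5) = -2·(-17) - 2·11 + 3·2 = 18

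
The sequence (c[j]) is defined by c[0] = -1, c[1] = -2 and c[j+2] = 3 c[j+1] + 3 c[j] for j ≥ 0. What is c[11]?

c[2] = 3(-2) + 3(-1) = -9
c[3] = 3(-9) + 3(-2) = -33
c[4] = 3(-33) + 3(-9) = -126
c[5] = 3(-126) + 3(-33) = -477
c[6] = 3(-477) + 3(-126) = -1809
c[7] = 3(-1809) + 3(-477) = -6858
c[8] = 3(-6858) + 3(-1809) = -26001
c[9] = 3(-26001) + 3(-6858) = -98577
c[10] = 3(-98577) + 3(-26001) = -373734
c[11] = 3(-373734) + 3(-98577) = -1416933

-1416933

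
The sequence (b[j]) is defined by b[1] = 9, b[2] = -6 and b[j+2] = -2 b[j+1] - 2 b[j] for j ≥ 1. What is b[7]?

b[3] = -2·(-6) - 2·9 = -6
b[4] = -2·(-6) - 2·(-6) = 24
b[5] = -2·24 - 2·(-6) = -36
b[6] = -2·(-36) - 2·24 = 24
b[7] = -2·24 - 2·(-36) = 24

24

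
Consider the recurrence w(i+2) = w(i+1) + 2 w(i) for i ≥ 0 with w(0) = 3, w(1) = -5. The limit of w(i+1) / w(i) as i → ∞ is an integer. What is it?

2

The characteristic equation is r^2 - r - 2 = 0, which factors as (r - 2)(r + 1) = 0.
So the roots are 2 and -1. Since |2| > |-1| and the coefficient of 2^i is non-zero, the ratio tends to 2.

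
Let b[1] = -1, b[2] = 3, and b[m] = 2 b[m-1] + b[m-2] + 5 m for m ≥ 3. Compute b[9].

b[3] = 2*3 + (-1) + 15 = 20
b[4] = 2*20 + 3 + 20 = 63
b[5] = 2*63 + 20 + 25 = 171
b[6] = 2*171 + 63 + 30 = 435
b[7] = 2*435 + 171 + 35 = 1076
b[8] = 2*1076 + 435 + 40 = 2627
b[9] = 2*2627 + 1076 + 45 = 6375

6375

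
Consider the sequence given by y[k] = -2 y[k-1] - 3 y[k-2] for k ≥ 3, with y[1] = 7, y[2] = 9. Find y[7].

y[3] = -2·9 - 3·7 = -39
y[4] = -2·(-39) - 3·9 = 51
y[5] = -2·51 - 3·(-39) = 15
y[6] = -2·15 - 3·51 = -183
y[7] = -2·(-183) - 3·15 = 321

321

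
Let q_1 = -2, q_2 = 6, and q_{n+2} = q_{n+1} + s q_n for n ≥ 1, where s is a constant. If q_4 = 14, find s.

q_3 = 6 - 2s
q_4 = 6 + 4s
So 6 + 4s = 14, giving s = 2.

2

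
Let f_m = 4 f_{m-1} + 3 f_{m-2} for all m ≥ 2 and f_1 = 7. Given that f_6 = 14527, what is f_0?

1

Let f_0 = z.
f_2 = 28 + 3z
f_3 = 133 + 12z
f_4 = 616 + 57z
f_5 = 2863 + 264z
f_6 = 13300 + 1227z
So 13300 + 1227z = 14527, giving z = 1.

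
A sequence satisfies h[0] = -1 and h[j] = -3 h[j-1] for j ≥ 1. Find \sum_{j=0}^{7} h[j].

h[1] = -3*(-1) = 3
h[2] = -3*3 = -9
h[3] = -3*(-9) = 27
h[4] = -3*27 = -81
h[5] = -3*(-81) = 243
h[6] = -3*243 = -729
h[7] = -3*(-729) = 2187
Sum = (-1) + 3 + (-9) + 27 + (-81) + 243 + (-729) + 2187 = 1640

1640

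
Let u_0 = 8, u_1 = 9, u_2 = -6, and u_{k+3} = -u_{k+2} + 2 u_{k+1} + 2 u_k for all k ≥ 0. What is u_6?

-90

u_3 = -(-6) + 2(9) + 2(8) = 40
u_4 = -40 + 2(-6) + 2(9) = -34
u_5 = -(-34) + 2(40) + 2(-6) = 102
u_6 = -102 + 2(-34) + 2(40) = -90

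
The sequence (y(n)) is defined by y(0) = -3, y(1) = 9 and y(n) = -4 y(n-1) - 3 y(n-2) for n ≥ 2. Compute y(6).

y(2) = -4*9 - 3*(-3) = -27
y(3) = -4*(-27) - 3*9 = 81
y(4) = -4*81 - 3*(-27) = -243
y(5) = -4*(-243) - 3*81 = 729
y(6) = -4*729 - 3*(-243) = -2187

-2187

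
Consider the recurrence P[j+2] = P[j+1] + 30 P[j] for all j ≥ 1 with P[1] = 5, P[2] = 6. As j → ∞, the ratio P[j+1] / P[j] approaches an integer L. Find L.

6

The characteristic equation is r^2 - r - 30 = 0, which factors as (r - 6)(r + 5) = 0.
So the roots are 6 and -5. Since |6| > |-5| and the coefficient of 6^j is non-zero, the ratio tends to 6.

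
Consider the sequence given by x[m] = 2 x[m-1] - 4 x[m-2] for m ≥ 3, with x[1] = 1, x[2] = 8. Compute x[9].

768

x[3] = 2·8 - 4·1 = 12
x[4] = 2·12 - 4·8 = -8
x[5] = 2·(-8) - 4·12 = -64
x[6] = 2·(-64) - 4·(-8) = -96
x[7] = 2·(-96) - 4·(-64) = 64
x[8] = 2·64 - 4·(-96) = 512
x[9] = 2·512 - 4·64 = 768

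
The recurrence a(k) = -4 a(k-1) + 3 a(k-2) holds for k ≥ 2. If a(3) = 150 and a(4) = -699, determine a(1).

Rearranging, a(k-2) = (a(k) + 4 a(k-1)) / 3.
a(2) = (-699 + 4·150) / 3 = -99/3 = -33
a(1) = (150 + 4·(-33)) / 3 = 18/3 = 6

6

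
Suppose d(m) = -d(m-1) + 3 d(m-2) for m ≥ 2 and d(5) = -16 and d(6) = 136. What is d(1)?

Rearranging, d(m-2) = (d(m) + d(m-1)) / 3.
d(4) = (136 + (-16)) / 3 = 120/3 = 40
d(3) = (-16 + 40) / 3 = 24/3 = 8
d(2) = (40 + 8) / 3 = 48/3 = 16
d(1) = (8 + 16) / 3 = 24/3 = 8

8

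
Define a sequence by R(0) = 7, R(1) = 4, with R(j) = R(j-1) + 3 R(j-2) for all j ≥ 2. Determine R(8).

2905

R(2) = 4 + 3*7 = 25
R(3) = 25 + 3*4 = 37
R(4) = 37 + 3*25 = 112
R(5) = 112 + 3*37 = 223
R(6) = 223 + 3*112 = 559
R(7) = 559 + 3*223 = 1228
R(8) = 1228 + 3*559 = 2905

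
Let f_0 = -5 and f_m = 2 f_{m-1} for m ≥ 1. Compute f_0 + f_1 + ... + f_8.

f_1 = 2(-5) = -10
f_2 = 2(-10) = -20
f_3 = 2(-20) = -40
f_4 = 2(-40) = -80
f_5 = 2(-80) = -160
f_6 = 2(-160) = -320
f_7 = 2(-320) = -640
f_8 = 2(-640) = -1280
Sum = (-5) + (-10) + (-20) + (-40) + (-80) + (-160) + (-320) + (-640) + (-1280) = -2555

-2555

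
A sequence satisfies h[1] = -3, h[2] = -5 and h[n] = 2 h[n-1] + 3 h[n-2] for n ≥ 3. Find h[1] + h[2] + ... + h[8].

h[3] = 2·(-5) + 3·(-3) = -19
h[4] = 2·(-19) + 3·(-5) = -53
h[5] = 2·(-53) + 3·(-19) = -163
h[6] = 2·(-163) + 3·(-53) = -485
h[7] = 2·(-485) + 3·(-163) = -1459
h[8] = 2·(-1459) + 3·(-485) = -4373
Sum = (-3) + (-5) + (-19) + (-53) + (-163) + (-485) + (-1459) + (-4373) = -6560

-6560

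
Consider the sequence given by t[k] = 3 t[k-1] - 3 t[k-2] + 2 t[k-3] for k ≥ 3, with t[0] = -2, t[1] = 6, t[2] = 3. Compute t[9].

t[3] = 3·3 - 3·6 + 2·(-2) = -13
t[4] = 3·(-13) - 3·3 + 2·6 = -36
t[5] = 3·(-36) - 3·(-13) + 2·3 = -63
t[6] = 3·(-63) - 3·(-36) + 2·(-13) = -107
t[7] = 3·(-107) - 3·(-63) + 2·(-36) = -204
t[8] = 3·(-204) - 3·(-107) + 2·(-63) = -417
t[9] = 3·(-417) - 3·(-204) + 2·(-107) = -853

-853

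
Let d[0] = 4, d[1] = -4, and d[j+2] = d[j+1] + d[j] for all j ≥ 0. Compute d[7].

-20

d[2] = (-4) + 4 = 0
d[3] = 0 + (-4) = -4
d[4] = (-4) + 0 = -4
d[5] = (-4) + (-4) = -8
d[6] = (-8) + (-4) = -12
d[7] = (-12) + (-8) = -20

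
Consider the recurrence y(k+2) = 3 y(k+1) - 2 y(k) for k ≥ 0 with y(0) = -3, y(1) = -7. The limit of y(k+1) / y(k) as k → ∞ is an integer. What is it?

The characteristic equation is r^2 - 3r + 2 = 0, which factors as (r - 2)(r - 1) = 0.
So the roots are 2 and 1. Since |2| > |1| and the coefficient of 2^k is non-zero, the ratio tends to 2.

2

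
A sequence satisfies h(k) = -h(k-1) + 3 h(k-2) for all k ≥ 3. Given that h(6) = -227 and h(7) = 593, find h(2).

-2

Rearranging, h(k-2) = (h(k) + h(k-1)) / 3.
h(5) = (593 + (-227)) / 3 = 366/3 = 122
h(4) = (-227 + 122) / 3 = -105/3 = -35
h(3) = (122 + (-35)) / 3 = 87/3 = 29
h(2) = (-35 + 29) / 3 = -6/3 = -2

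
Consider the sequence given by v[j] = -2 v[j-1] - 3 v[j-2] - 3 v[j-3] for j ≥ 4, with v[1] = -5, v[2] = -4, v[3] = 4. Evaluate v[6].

v[4] = -2(4) - 3(-4) - 3(-5) = 19
v[5] = -2(19) - 3(4) - 3(-4) = -38
v[6] = -2(-38) - 3(19) - 3(4) = 7

7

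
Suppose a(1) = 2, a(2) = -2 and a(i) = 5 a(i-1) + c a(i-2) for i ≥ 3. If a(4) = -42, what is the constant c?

1

a(3) = -10 + 2c
a(4) = -50 + 8c
So -50 + 8c = -42, giving c = 1.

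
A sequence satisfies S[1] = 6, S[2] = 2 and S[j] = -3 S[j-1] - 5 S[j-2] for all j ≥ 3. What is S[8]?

-2302

S[3] = -3*2 - 5*6 = -36
S[4] = -3*(-36) - 5*2 = 98
S[5] = -3*98 - 5*(-36) = -114
S[6] = -3*(-114) - 5*98 = -148
S[7] = -3*(-148) - 5*(-114) = 1014
S[8] = -3*1014 - 5*(-148) = -2302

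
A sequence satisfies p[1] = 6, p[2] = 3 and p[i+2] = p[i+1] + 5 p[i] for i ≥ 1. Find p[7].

1518

p[3] = 3 + 5·6 = 33
p[4] = 33 + 5·3 = 48
p[5] = 48 + 5·33 = 213
p[6] = 213 + 5·48 = 453
p[7] = 453 + 5·213 = 1518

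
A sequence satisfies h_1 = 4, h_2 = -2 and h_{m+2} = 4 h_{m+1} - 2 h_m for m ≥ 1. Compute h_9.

-28352

h_3 = 4(-2) - 2(4) = -16
h_4 = 4(-16) - 2(-2) = -60
h_5 = 4(-60) - 2(-16) = -208
h_6 = 4(-208) - 2(-60) = -712
h_7 = 4(-712) - 2(-208) = -2432
h_8 = 4(-2432) - 2(-712) = -8304
h_9 = 4(-8304) - 2(-2432) = -28352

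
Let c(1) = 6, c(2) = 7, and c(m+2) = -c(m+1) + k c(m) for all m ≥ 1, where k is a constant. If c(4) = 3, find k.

-4

c(3) = -7 + 6k
c(4) = 7 + k
So 7 + k = 3, giving k = -4.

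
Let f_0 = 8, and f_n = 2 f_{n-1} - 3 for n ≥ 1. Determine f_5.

f_1 = 2(8) - 3 = 13
f_2 = 2(13) - 3 = 23
f_3 = 2(23) - 3 = 43
f_4 = 2(43) - 3 = 83
f_5 = 2(83) - 3 = 163

163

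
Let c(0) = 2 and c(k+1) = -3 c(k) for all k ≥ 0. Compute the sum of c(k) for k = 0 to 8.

9842

c(1) = -3*2 = -6
c(2) = -3*(-6) = 18
c(3) = -3*18 = -54
c(4) = -3*(-54) = 162
c(5) = -3*162 = -486
c(6) = -3*(-486) = 1458
c(7) = -3*1458 = -4374
c(8) = -3*(-4374) = 13122
Sum = 2 + (-6) + 18 + (-54) + 162 + (-486) + 1458 + (-4374) + 13122 = 9842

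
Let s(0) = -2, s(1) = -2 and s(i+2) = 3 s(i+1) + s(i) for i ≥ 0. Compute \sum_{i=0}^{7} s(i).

-4444

s(2) = 3*(-2) + (-2) = -8
s(3) = 3*(-8) + (-2) = -26
s(4) = 3*(-26) + (-8) = -86
s(5) = 3*(-86) + (-26) = -284
s(6) = 3*(-284) + (-86) = -938
s(7) = 3*(-938) + (-284) = -3098
Sum = (-2) + (-2) + (-8) + (-26) + (-86) + (-284) + (-938) + (-3098) = -4444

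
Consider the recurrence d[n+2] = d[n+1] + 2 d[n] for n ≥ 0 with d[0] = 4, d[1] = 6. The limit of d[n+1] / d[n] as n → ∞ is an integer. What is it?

2

The characteristic equation is r^2 - r - 2 = 0, which factors as (r - 2)(r + 1) = 0.
So the roots are 2 and -1. Since |2| > |-1| and the coefficient of 2^n is non-zero, the ratio tends to 2.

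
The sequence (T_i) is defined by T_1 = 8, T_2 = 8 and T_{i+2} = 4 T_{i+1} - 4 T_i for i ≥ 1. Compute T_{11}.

-32768

T_3 = 4·8 - 4·8 = 0
T_4 = 4·0 - 4·8 = -32
T_5 = 4·(-32) - 4·0 = -128
T_6 = 4·(-128) - 4·(-32) = -384
T_7 = 4·(-384) - 4·(-128) = -1024
T_8 = 4·(-1024) - 4·(-384) = -2560
T_9 = 4·(-2560) - 4·(-1024) = -6144
T_{10} = 4·(-6144) - 4·(-2560) = -14336
T_{11} = 4·(-14336) - 4·(-6144) = -32768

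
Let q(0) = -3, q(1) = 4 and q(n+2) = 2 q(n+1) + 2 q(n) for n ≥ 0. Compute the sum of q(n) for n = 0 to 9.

6963

q(2) = 2·4 + 2·(-3) = 2
q(3) = 2·2 + 2·4 = 12
q(4) = 2·12 + 2·2 = 28
q(5) = 2·28 + 2·12 = 80
q(6) = 2·80 + 2·28 = 216
q(7) = 2·216 + 2·80 = 592
q(8) = 2·592 + 2·216 = 1616
q(9) = 2·1616 + 2·592 = 4416
Sum = (-3) + 4 + 2 + 12 + 28 + 80 + 216 + 592 + 1616 + 4416 = 6963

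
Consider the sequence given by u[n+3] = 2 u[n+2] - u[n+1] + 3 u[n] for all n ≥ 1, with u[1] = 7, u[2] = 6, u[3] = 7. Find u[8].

633

u[4] = 2(7) - 6 + 3(7) = 29
u[5] = 2(29) - 7 + 3(6) = 69
u[6] = 2(69) - 29 + 3(7) = 130
u[7] = 2(130) - 69 + 3(29) = 278
u[8] = 2(278) - 130 + 3(69) = 633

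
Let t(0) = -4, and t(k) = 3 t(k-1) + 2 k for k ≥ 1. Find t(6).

-1830

t(1) = 3*(-4) + 2 = -10
t(2) = 3*(-10) + 4 = -26
t(3) = 3*(-26) + 6 = -72
t(4) = 3*(-72) + 8 = -208
t(5) = 3*(-208) + 10 = -614
t(6) = 3*(-614) + 12 = -1830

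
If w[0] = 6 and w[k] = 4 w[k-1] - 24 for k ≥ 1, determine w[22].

The fixed point is -24/(1 - 4) = 8, so w[k] - 8 = 4(w[k-1] - 8).
Hence w[k] = -2·4^k + 8.
w[22] = -2·4^{22} + 8 = -2·17592186044416 + 8 = -35184372088824.

-35184372088824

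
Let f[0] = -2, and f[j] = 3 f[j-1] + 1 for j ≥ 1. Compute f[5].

-365

f[1] = 3(-2) + 1 = -5
f[2] = 3(-5) + 1 = -14
f[3] = 3(-14) + 1 = -41
f[4] = 3(-41) + 1 = -122
f[5] = 3(-122) + 1 = -365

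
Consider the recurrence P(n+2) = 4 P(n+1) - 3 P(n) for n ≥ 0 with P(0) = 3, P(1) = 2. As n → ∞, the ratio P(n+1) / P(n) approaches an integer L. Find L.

The characteristic equation is r^2 - 4r + 3 = 0, which factors as (r - 3)(r - 1) = 0.
So the roots are 3 and 1. Since |3| > |1| and the coefficient of 3^n is non-zero, the ratio tends to 3.

3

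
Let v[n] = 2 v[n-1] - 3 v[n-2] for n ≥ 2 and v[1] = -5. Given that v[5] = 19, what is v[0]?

Let v[0] = w.
v[2] = -10 - 3w
v[3] = -5 - 6w
v[4] = 20 - 3w
v[5] = 55 + 12w
So 55 + 12w = 19, giving w = -3.

-3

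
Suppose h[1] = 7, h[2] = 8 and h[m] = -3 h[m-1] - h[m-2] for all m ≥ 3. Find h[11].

h[3] = -3(8) - 7 = -31
h[4] = -3(-31) - 8 = 85
h[5] = -3(85) - (-31) = -224
h[6] = -3(-224) - 85 = 587
h[7] = -3(587) - (-224) = -1537
h[8] = -3(-1537) - 587 = 4024
h[9] = -3(4024) - (-1537) = -10535
h[10] = -3(-10535) - 4024 = 27581
h[11] = -3(27581) - (-10535) = -72208

-72208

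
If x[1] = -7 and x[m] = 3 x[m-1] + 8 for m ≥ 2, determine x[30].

-205891132094653

The fixed point is 8/(1 - 3) = -4, so x[m] + 4 = 3(x[m-1] + 4).
Hence x[m] = -3·3^{m-1} - 4.
x[30] = -3·3^{29} - 4 = -3·68630377364883 - 4 = -205891132094653.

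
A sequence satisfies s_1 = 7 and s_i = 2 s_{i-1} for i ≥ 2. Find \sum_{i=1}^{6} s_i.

s_2 = 2(7) = 14
s_3 = 2(14) = 28
s_4 = 2(28) = 56
s_5 = 2(56) = 112
s_6 = 2(112) = 224
Sum = 7 + 14 + 28 + 56 + 112 + 224 = 441

441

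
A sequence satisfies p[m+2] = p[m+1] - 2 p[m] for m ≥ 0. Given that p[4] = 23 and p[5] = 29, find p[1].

-5

Rearranging, p[m-2] = (p[m] - p[m-1]) / -2.
p[3] = (29 - 23) / -2 = 6/-2 = -3
p[2] = (23 - (-3)) / -2 = 26/-2 = -13
p[1] = (-3 - (-13)) / -2 = 10/-2 = -5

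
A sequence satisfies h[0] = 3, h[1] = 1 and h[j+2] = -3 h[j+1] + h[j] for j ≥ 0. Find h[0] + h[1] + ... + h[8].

h[2] = -3*1 + 3 = 0
h[3] = -3*0 + 1 = 1
h[4] = -3*1 + 0 = -3
h[5] = -3*(-3) + 1 = 10
h[6] = -3*10 + (-3) = -33
h[7] = -3*(-33) + 10 = 109
h[8] = -3*109 + (-33) = -360
Sum = 3 + 1 + 0 + 1 + (-3) + 10 + (-33) + 109 + (-360) = -272

-272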